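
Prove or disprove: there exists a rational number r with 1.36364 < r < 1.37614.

Multiplying by 8: 8·1.36364 = 10.90912 and 8·1.37614 = 11.00912, so the integer 11 lies strictly between them.
So r = 11/8 works: it is a ratio of integers, and dividing 8·1.36364 < 11 < 8·1.37614 through by 8 gives 1.36364 < 11/8 < 1.37614.

r = 11/8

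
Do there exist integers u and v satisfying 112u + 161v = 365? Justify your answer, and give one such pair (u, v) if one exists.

There are no such integers.

Any value of 112u + 161v is a multiple of gcd(112, 161) = 7.
However 365 leaves remainder 1 on division by 7.
So the equation is unsolvable over ℤ.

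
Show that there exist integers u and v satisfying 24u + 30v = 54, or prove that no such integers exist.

u = 1, v = 1

gcd(24, 30) = 6, and 6 divides 54, so integer solutions exist.
Dividing through by 6 reduces the equation to 4u + 5v = 9.
Euclidean algorithm: 5 = 1·4 + 1, 4 = 4·1 + 0.
Working back up the chain: 1 = 5 − 1·4. So 4·(-1) + 5·1 = 1.
Scaling by 9 gives the particular solution (u, v) = (-9, 9).
Adding 2·5 to u and subtracting 2·4 from v gives the tidier solution (1, 1).
Indeed 24·1 + 30·1 = 24 + 30 = 54.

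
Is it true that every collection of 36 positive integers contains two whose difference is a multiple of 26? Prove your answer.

Each integer lies in one of the 26 residue classes modulo 26.
Placing 36 integers into 26 classes, some class receives at least two — say a and b.
Then a ≡ b (mod 26), i.e. 26 ∣ (a − b).

Yes.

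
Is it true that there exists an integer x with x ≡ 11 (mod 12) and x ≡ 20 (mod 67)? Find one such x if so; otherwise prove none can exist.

x = 623

Since 12 and 67 share no common factor, CRT says the pair of congruences has a solution (unique mod 804).
Write x = 11 + 12t and require 11 + 12t ≡ 20 (mod 67), i.e. 12t ≡ 9 (mod 67).
Invert 12 mod 67 by the Euclidean algorithm: 67 = 5·12 + 7, 12 = 1·7 + 5, 7 = 1·5 + 2, 5 = 2·2 + 1, 2 = 2·1 + 0; back-substituting, 1 = 5 − 2·2 = 5 − 2·(7 − 1·5) = −2·7 + 3·5 = −2·7 + 3·(12 − 1·7) = 3·12 − 5·7 = 3·12 − 5·(67 − 5·12) = −5·67 + 28·12. Hence 12·28 ≡ 1, so 12⁻¹ ≡ 28 (mod 67).
Therefore t ≡ 28·9 = 252 ≡ 51 (mod 67).
Taking t = 51 gives x = 11 + 12·51 = 623.
Check: 623 mod 12 = 11, 623 mod 67 = 20. ✓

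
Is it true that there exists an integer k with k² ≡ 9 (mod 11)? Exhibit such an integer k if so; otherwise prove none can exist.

k = 8

Take k = 8. Then 8² = 64 = 5·11 + 9, so 8² ≡ 9 (mod 11).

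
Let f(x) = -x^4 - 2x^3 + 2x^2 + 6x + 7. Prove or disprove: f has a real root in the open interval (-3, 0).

Such a root exists.

f(-3) = -20 and f(0) = 7, which have opposite signs.
f is continuous everywhere (it is a polynomial), in particular on [-3, 0].
By the Intermediate Value Theorem f must vanish at some point of (-3, 0).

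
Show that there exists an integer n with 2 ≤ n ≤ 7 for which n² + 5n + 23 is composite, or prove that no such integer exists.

No, no such integer n in that range exists.

The values for n = 2, 3, …, 7 are 37, 47, 59, 73, 89, 107, and each of these is prime.
So no value in the range makes the expression composite.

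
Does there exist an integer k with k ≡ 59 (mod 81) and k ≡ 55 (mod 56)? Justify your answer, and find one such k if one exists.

The moduli 81 and 56 are coprime, so by the Chinese Remainder Theorem a unique solution modulo 4536 exists.
Any solution of the first congruence is k = 59 + 81t; substituting into the second, 81t ≡ 55 − 59 ≡ 52 (mod 56).
81 ≡ 25 (mod 56), so this reads 25t ≡ 52 (mod 56). Since 25·9 = 225 = 4·56 + 1, the inverse of 25 mod 56 is 9.
Therefore t ≡ 9·52 = 468 ≡ 20 (mod 56).
With t = 20: k = 59 + 81·20 = 1679.
Indeed 1679 ≡ 59 (mod 81) and 1679 ≡ 55 (mod 56).

k = 1679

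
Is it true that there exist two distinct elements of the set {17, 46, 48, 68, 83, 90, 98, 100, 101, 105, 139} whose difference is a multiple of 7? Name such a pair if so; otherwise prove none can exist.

Reduce each element mod 7: 17↦3, 46↦4, 48↦6, 68↦5, 83↦6, 90↦6, 98↦0, 100↦2, 101↦3, 105↦0, 139↦6. The residue 3 repeats (at 17 and 101), and 101 − 17 = 84 = 12·7.

The pair (17, 101) works.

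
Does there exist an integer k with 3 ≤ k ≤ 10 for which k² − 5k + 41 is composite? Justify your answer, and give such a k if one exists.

At k = 8: 8² − 5·8 + 41 = 65 = 5·13, which is composite.

k = 8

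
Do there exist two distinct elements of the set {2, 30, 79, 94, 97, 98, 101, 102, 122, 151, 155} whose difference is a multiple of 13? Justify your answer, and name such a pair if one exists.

Two integers differ by a multiple of 13 exactly when they have the same residue mod 13. The residues are 2↦2, 30↦4, 79↦1, 94↦3, 97↦6, 98↦7, 101↦10, 102↦11, 122↦5, 151↦8, 155↦12.
These 11 residues are pairwise different, hence no difference of two elements is divisible by 13.

No, no such pair exists.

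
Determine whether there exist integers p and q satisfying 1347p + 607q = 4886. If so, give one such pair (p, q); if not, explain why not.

Since gcd(1347, 607) = 1, every integer is an integer combination of 1347 and 607.
Euclidean algorithm: 1347 = 2·607 + 133, 607 = 4·133 + 75, 133 = 1·75 + 58, 75 = 1·58 + 17, 58 = 3·17 + 7, 17 = 2·7 + 3, 7 = 2·3 + 1, 3 = 3·1 + 0.
Back-substituting, 1 = 7 − 2·3 = 7 − 2·(17 − 2·7) = −2·17 + 5·7 = −2·17 + 5·(58 − 3·17) = 5·58 − 17·17 = 5·58 − 17·(75 − 1·58) = −17·75 + 22·58 = −17·75 + 22·(133 − 1·75) = 22·133 − 39·75 = 22·133 − 39·(607 − 4·133) = −39·607 + 178·133 = −39·607 + 178·(1347 − 2·607) = 178·1347 − 395·607; that is, 1347·178 + 607·(-395) = 1.
Multiplying through by 4886: p = 178·4886 = 869708, q = (-395)·4886 = -1929970 is a solution.
The general solution is p = 869708 + 607k, q = -1929970 − 1347k; taking k = -1432 gives the smaller pair p = 484, q = -1066.
Check: 1347·484 + 607·(-1066) = 651948 − 647062 = 4886. ✓

p = 484, q = -1066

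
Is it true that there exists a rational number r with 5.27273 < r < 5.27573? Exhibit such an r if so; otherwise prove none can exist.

Multiplying by 40: 40·5.27273 = 210.90920 and 40·5.27573 = 211.02920, so the integer 211 lies strictly between them.
Dividing back, 5.27273 < 211/40 < 5.27573, and 211/40 is rational.

r = 211/40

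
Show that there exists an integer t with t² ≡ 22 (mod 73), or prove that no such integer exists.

No, no such integer exists.

Apply Euler's criterion with the prime 73: 22 is a quadratic residue iff 22^36 ≡ 1 (mod 73), and a non-residue iff it is ≡ −1.
Squaring successively (mod 73): 22^2 = 484 ≡ 46; 22^4 ≡ 46² = 2116 ≡ 72; 22^8 ≡ 72² = 5184 ≡ 1; 22^16 ≡ 1² = 1 ≡ 1; 22^32 ≡ 1² = 1 ≡ 1.
Since 36 = 32 + 4, 22^36 ≡ 1 · 72; multiplying out mod 73: 1·72 = 72 ≡ 72. Thus 22^36 ≡ 72 ≡ −1 (mod 73).
The value −1 means 22 is a non-residue modulo 73, so t² ≡ 22 (mod 73) is impossible.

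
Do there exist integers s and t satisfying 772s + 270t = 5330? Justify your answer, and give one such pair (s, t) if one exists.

s = 80, t = -209

Since gcd(772, 270) = 2 and 5330 = 2·2665, Bézout's identity guarantees a solution.
Dividing through by 2 reduces the equation to 386s + 135t = 2665.
Euclidean algorithm: 386 = 2·135 + 116, 135 = 1·116 + 19, 116 = 6·19 + 2, 19 = 9·2 + 1, 2 = 2·1 + 0.
Unwinding: 1 = 19 − 9·2 = 19 − 9·(116 − 6·19) = −9·116 + 55·19 = −9·116 + 55·(135 − 1·116) = 55·135 − 64·116 = 55·135 − 64·(386 − 2·135) = −64·386 + 183·135, i.e. 386·(-64) + 135·183 = 1.
Multiplying through by 2665: s = (-64)·2665 = -170560, t = 183·2665 = 487695 is a solution.
Adding 1264·135 to s and subtracting 1264·386 from t gives the tidier solution (80, -209).
Check: 772·80 + 270·(-209) = 61760 − 56430 = 5330. ✓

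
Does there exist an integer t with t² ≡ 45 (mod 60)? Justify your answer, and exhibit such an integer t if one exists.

t = 45

Take t = 45. Then 45² = 2025 = 33·60 + 45, so 45² ≡ 45 (mod 60).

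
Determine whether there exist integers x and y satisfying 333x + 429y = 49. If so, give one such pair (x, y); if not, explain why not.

There are no such integers.

Both 333 and 429 are divisible by gcd(333, 429) = 3, hence so is any combination 333x + 429y.
But 49 = 3·16 + 1, so 3 ∤ 49.
So the equation is unsolvable over ℤ.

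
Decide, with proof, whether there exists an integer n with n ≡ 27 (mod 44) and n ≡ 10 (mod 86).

gcd(44, 86) = 2. If n ≡ 27 (mod 44) and n ≡ 10 (mod 86), then n ≡ 27 (mod 2) and n ≡ 10 (mod 2).
However 27 ≡ 1 and 10 ≡ 0 (mod 2), and 1 ≠ 0.
Hence the system has no solution.

There is no such integer.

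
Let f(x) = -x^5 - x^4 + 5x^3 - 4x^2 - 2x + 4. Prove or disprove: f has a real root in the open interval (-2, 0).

f(-2) = -32 and f(0) = 4, which have opposite signs.
As a polynomial, f is continuous on every closed interval.
By the Intermediate Value Theorem f must vanish at some point of (-2, 0).

Yes, f has a root in the interval.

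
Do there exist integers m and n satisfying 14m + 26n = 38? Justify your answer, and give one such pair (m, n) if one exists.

m = 12, n = -5

Since gcd(14, 26) = 2 and 38 = 2·19, Bézout's identity guarantees a solution.
Dividing through by 2 reduces the equation to 7m + 13n = 19.
Euclidean algorithm: 13 = 1·7 + 6, 7 = 1·6 + 1, 6 = 6·1 + 0.
Working back up the chain: 1 = 7 − 1·6 = 7 − (13 − 1·7) = −13 + 2·7. So 7·2 + 13·(-1) = 1.
Multiplying through by 19: m = 2·19 = 38, n = (-1)·19 = -19 is a solution.
Subtracting 2·13 from m and adding 2·7 to n gives the tidier solution (12, -5).
Indeed 14·12 + 26·(-5) = 168 − 130 = 38.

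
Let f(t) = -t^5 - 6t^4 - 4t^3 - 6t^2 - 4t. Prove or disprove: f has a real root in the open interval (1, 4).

No.

The endpoint values f(1) = -21 and f(4) = -2928 are both negative. Claim: f(t) < 0 for every t in (1, 4).
Shift to the endpoint 1: with t = 1 + u (0 < u < 3), one computes f(1 + u) = -u^5 - 11u^4 - 38u^3 - 64u^2 - 57u - 21.
All 6 nonzero coefficients of this polynomial in u are negative; hence for u > 0 the value is a sum of negative terms (the constant -21 among them).
So f is strictly negative on (1, 4); no root exists in the interval.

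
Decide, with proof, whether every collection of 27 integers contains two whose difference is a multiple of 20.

Yes.

There are exactly 20 possible remainders on division by 20.
Placing 27 integers into 20 classes, some class receives at least two — say a and b.
Equal remainders mean a − b ≡ 0 (mod 20), so 20 divides their difference.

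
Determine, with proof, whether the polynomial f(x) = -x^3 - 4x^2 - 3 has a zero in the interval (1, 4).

The endpoint values f(1) = -8 and f(4) = -131 are both negative. Claim: f(x) < 0 for every x in (1, 4).
Shift to the endpoint 1: with x = 1 + u (0 < u < 3), one computes f(1 + u) = -u^3 - 7u^2 - 11u - 8.
The nonzero coefficients here are all negative, so for u > 0 every term is negative (or zero), and the constant term -8 is strictly negative.
So f is strictly negative on (1, 4); no root exists in the interval.

No such root exists.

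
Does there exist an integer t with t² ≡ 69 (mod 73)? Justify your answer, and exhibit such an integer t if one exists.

t = 19

t = 19 works: 19² = 361, and 361 − 69 = 292 = 4·73.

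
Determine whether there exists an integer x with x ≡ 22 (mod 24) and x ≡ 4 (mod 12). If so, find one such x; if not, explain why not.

No such integer exists.

Both moduli are multiples of 12 = gcd(24, 12), so any solution would satisfy x ≡ 22 and x ≡ 4 modulo 12 simultaneously.
These are incompatible: 22 − 4 = 18 is not divisible by 12.
So no integer satisfies both congruences.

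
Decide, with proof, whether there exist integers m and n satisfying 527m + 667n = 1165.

m = 349, n = -274

527 and 667 are coprime, so 527m + 667n ranges over all of ℤ.
Run the Euclidean algorithm on 667 and 527: 667 = 1·527 + 140, 527 = 3·140 + 107, 140 = 1·107 + 33, 107 = 3·33 + 8, 33 = 4·8 + 1, 8 = 8·1 + 0.
Back-substituting, 1 = 33 − 4·8 = 33 − 4·(107 − 3·33) = −4·107 + 13·33 = −4·107 + 13·(140 − 1·107) = 13·140 − 17·107 = 13·140 − 17·(527 − 3·140) = −17·527 + 64·140 = −17·527 + 64·(667 − 1·527) = 64·667 − 81·527; that is, 527·(-81) + 667·64 = 1.
Scaling by 1165 gives the particular solution (m, n) = (-94365, 74560).
Adding 142·667 to m and subtracting 142·527 from n gives the tidier solution (349, -274).
Check: 527·349 + 667·(-274) = 183923 − 182758 = 1165. ✓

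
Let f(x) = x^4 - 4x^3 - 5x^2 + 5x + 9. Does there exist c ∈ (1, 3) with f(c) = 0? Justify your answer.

Yes, f has a root in the interval.

f(1) = 6 and f(3) = -48, which have opposite signs.
f is continuous everywhere (it is a polynomial), in particular on [1, 3].
The Intermediate Value Theorem then guarantees some c ∈ (1, 3) with f(c) = 0.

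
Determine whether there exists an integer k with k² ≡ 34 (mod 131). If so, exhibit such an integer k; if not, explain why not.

k = 77 works: 77² = 5929, and 5929 − 34 = 5895 = 45·131.

k = 77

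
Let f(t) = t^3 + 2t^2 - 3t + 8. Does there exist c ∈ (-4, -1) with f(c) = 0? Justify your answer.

Yes, f has a root in the interval.

f(-4) = -12 and f(-1) = 12, which have opposite signs.
f is continuous everywhere (it is a polynomial), in particular on [-4, -1].
By the Intermediate Value Theorem, f takes the value 0 somewhere in the open interval.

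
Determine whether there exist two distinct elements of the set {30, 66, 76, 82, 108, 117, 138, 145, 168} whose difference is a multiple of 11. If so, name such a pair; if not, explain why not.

Reduce each element modulo 11: 30↦8, 66↦0, 76↦10, 82↦5, 108↦9, 117↦7, 138↦6, 145↦2, 168↦3.
No residue repeats among the 9 elements, so no pair has difference ≡ 0 (mod 11).

No such pair exists.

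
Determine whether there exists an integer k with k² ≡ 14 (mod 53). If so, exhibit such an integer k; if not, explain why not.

No such integer exists.

Apply Euler's criterion with the prime 53: 14 is a quadratic residue iff 14^26 ≡ 1 (mod 53), and a non-residue iff it is ≡ −1.
Repeated squaring mod 53: 14^2 = 196 ≡ 37; 14^4 ≡ 37² = 1369 ≡ 44; 14^8 ≡ 44² = 1936 ≡ 28; 14^16 ≡ 28² = 784 ≡ 42.
Since 26 = 16 + 8 + 2, 14^26 ≡ 42 · 28 · 37; multiplying out mod 53: 42·28 = 1176 ≡ 10, then 10·37 = 370 ≡ 52. Thus 14^26 ≡ 52 ≡ −1 (mod 53).
By Euler's criterion 14 is a quadratic non-residue mod 53: no k satisfies k² ≡ 14 (mod 53).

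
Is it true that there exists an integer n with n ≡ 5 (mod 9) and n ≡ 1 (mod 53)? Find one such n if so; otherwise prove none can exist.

n = 266

gcd(9, 53) = 1, so the Chinese Remainder Theorem guarantees exactly one residue class mod 477 satisfying both.
Write n = 5 + 9t and require 5 + 9t ≡ 1 (mod 53), i.e. 9t ≡ 49 (mod 53).
Since 9·6 = 54 = 1·53 + 1, the inverse of 9 mod 53 is 6.
Multiplying by 6: t ≡ 6·49 = 294 ≡ 29 (mod 53).
With t = 29: n = 5 + 9·29 = 266.
Indeed 266 ≡ 5 (mod 9) and 266 ≡ 1 (mod 53).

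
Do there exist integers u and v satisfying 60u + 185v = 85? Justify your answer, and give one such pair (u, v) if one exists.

gcd(60, 185) = 5, and 5 divides 85, so integer solutions exist.
Dividing through by 5 reduces the equation to 12u + 37v = 17.
Euclidean algorithm: 37 = 3·12 + 1, 12 = 12·1 + 0.
Working back up the chain: 1 = 37 − 3·12. So 12·(-3) + 37·1 = 1.
Scaling by 17 gives the particular solution (u, v) = (-51, 17).
Adding 2·37 to u and subtracting 2·12 from v gives the tidier solution (23, -7).
Indeed 60·23 + 185·(-7) = 1380 − 1295 = 85.

u = 23, v = -7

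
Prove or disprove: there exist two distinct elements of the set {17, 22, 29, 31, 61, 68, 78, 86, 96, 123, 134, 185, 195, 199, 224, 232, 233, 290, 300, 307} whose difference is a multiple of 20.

There is no such pair.

Residues mod 20: 17↦17, 22↦2, 29↦9, 31↦11, 61↦1, 68↦8, 78↦18, 86↦6, 96↦16, 123↦3, 134↦14, 185↦5, 195↦15, 199↦19, 224↦4, 232↦12, 233↦13, 290↦10, 300↦0, 307↦7.
No residue repeats among the 20 elements, so no pair has difference ≡ 0 (mod 20).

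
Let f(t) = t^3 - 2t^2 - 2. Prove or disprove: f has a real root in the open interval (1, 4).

f(1) = -3 and f(4) = 30, which have opposite signs.
Since f is a polynomial it is continuous on [1, 4].
By the Intermediate Value Theorem, f takes the value 0 somewhere in the open interval.

Yes, f has a root in the interval.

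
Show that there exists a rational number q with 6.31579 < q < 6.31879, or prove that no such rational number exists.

Look for a denominator N such that an integer falls strictly between N·6.31579 and N·6.31879. N = 22 works: 22·6.31579 = 138.94738 < 139 < 139.01338 = 22·6.31879.
Dividing back, 6.31579 < 139/22 < 6.31879, and 139/22 is rational.

q = 139/22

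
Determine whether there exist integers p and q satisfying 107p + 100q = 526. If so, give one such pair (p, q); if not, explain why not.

107 and 100 are coprime, so 107p + 100q ranges over all of ℤ.
Euclidean algorithm: 107 = 1·100 + 7, 100 = 14·7 + 2, 7 = 3·2 + 1, 2 = 2·1 + 0.
Unwinding: 1 = 7 − 3·2 = 7 − 3·(100 − 14·7) = −3·100 + 43·7 = −3·100 + 43·(107 − 1·100) = 43·107 − 46·100, i.e. 107·43 + 100·(-46) = 1.
Scaling by 526 gives the particular solution (p, q) = (22618, -24196).
The general solution is p = 22618 + 100k, q = -24196 − 107k; taking k = -226 gives the smaller pair p = 18, q = -14.
Check: 107·18 + 100·(-14) = 1926 − 1400 = 526. ✓

p = 18, q = -14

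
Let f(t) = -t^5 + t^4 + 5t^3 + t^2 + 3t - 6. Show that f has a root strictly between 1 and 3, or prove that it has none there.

f(1) = 3 and f(3) = -15, which have opposite signs.
f is continuous everywhere (it is a polynomial), in particular on [1, 3].
By the Intermediate Value Theorem, f takes the value 0 somewhere in the open interval.

Yes, f has a root in the interval.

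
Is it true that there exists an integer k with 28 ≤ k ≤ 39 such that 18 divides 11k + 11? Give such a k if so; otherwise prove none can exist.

k = 35

Try k = 35: 11·35 + 11 = 396 = 22·18, which is divisible by 18.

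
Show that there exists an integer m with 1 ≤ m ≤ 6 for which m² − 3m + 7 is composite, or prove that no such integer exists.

At m = 6: 6² − 3·6 + 7 = 25 = 5·5, which is composite.

m = 6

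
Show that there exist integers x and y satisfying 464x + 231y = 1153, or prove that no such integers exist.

x = 230, y = -457

464 and 231 are coprime, so 464x + 231y ranges over all of ℤ.
Euclidean algorithm: 464 = 2·231 + 2, 231 = 115·2 + 1, 2 = 2·1 + 0.
Working back up the chain: 1 = 231 − 115·2 = 231 − 115·(464 − 2·231) = −115·464 + 231·231. So 464·(-115) + 231·231 = 1.
Multiplying through by 1153: x = (-115)·1153 = -132595, y = 231·1153 = 266343 is a solution.
Adding 575·231 to x and subtracting 575·464 from y gives the tidier solution (230, -457).
Check: 464·230 + 231·(-457) = 106720 − 105567 = 1153. ✓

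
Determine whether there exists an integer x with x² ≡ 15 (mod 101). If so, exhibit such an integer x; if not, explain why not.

No such integer exists.

Apply Euler's criterion with the prime 101: 15 is a quadratic residue iff 15^50 ≡ 1 (mod 101), and a non-residue iff it is ≡ −1.
Repeated squaring mod 101: 15^2 = 225 ≡ 23; 15^4 ≡ 23² = 529 ≡ 24; 15^8 ≡ 24² = 576 ≡ 71; 15^16 ≡ 71² = 5041 ≡ 92; 15^32 ≡ 92² = 8464 ≡ 81.
Since 50 = 32 + 16 + 2, 15^50 ≡ 81 · 92 · 23; multiplying out mod 101: 81·92 = 7452 ≡ 79, then 79·23 = 1817 ≡ 100. Thus 15^50 ≡ 100 ≡ −1 (mod 101).
By Euler's criterion 15 is a quadratic non-residue mod 101: no x satisfies x² ≡ 15 (mod 101).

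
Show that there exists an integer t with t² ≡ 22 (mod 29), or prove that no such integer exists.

t = 14 works: 14² = 196, and 196 − 22 = 174 = 6·29.

t = 14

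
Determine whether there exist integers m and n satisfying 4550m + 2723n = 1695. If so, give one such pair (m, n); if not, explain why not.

No, no such integers exist.

Both 4550 and 2723 are divisible by gcd(4550, 2723) = 7, hence so is any combination 4550m + 2723n.
However 1695 leaves remainder 1 on division by 7.
So the equation is unsolvable over ℤ.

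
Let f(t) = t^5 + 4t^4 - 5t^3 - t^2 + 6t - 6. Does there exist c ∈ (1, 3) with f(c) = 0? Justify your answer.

Yes, f has a root in the interval.

f(1) = -1 and f(3) = 435, which have opposite signs.
As a polynomial, f is continuous on every closed interval.
So by the Intermediate Value Theorem there is a c strictly between 1 and 3 with f(c) = 0.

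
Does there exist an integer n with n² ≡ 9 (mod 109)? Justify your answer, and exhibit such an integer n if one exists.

Take n = 106. Then 106² = 11236 = 103·109 + 9, so 106² ≡ 9 (mod 109).

n = 106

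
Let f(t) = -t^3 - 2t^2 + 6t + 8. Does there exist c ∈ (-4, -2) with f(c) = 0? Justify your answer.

f(-4) = 16 and f(-2) = -4, which have opposite signs.
f is continuous everywhere (it is a polynomial), in particular on [-4, -2].
By the Intermediate Value Theorem, f takes the value 0 somewhere in the open interval.

Yes, such a c exists.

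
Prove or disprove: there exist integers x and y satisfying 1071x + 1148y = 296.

No such integers exist.

Both 1071 and 1148 are divisible by gcd(1071, 1148) = 7, hence so is any combination 1071x + 1148y.
However 296 leaves remainder 2 on division by 7.
So the equation is unsolvable over ℤ.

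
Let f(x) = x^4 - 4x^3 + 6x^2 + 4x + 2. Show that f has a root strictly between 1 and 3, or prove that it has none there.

f(1) = 9 and f(3) = 41, both positive, so a sign-change argument is unavailable; we show f keeps this sign on the whole interval.
Substitute x = 1 + u, where 0 < u < 2 on the interval. Expanding, f(1 + u) = u^4 + 8u + 9.
All 3 nonzero coefficients of this polynomial in u are positive; hence for u > 0 the value is a sum of positive terms (the constant 9 among them).
So f is strictly positive on (1, 3); no root exists in the interval.

f has no root in that interval.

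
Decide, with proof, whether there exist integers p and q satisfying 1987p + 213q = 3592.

p = 100, q = -916

1987 and 213 are coprime, so 1987p + 213q ranges over all of ℤ.
Run the Euclidean algorithm on 1987 and 213: 1987 = 9·213 + 70, 213 = 3·70 + 3, 70 = 23·3 + 1, 3 = 3·1 + 0.
Unwinding: 1 = 70 − 23·3 = 70 − 23·(213 − 3·70) = −23·213 + 70·70 = −23·213 + 70·(1987 − 9·213) = 70·1987 − 653·213, i.e. 1987·70 + 213·(-653) = 1.
Scaling by 3592 gives the particular solution (p, q) = (251440, -2345576).
Subtracting 1180·213 from p and adding 1180·1987 to q gives the tidier solution (100, -916).
Indeed 1987·100 + 213·(-916) = 198700 − 195108 = 3592.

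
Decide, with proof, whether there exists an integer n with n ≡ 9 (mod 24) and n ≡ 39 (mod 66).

n = 105

Here gcd(24, 66) = 6, and both 9 and 39 leave remainder 3 mod 6, so the system is consistent.
List candidates n ≡ 9 (mod 24): 9, 33, 57, 81, 105. Modulo 66 these are 9, 33, 57, 15, 39; 105 gives 39 as required.
Verify: 105 = 4·24 + 9 and 105 = 1·66 + 39. ✓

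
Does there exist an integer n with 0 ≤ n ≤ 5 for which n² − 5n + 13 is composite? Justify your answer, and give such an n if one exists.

n = 4

At n = 4: 4² − 5·4 + 13 = 9 = 3·3, which is composite.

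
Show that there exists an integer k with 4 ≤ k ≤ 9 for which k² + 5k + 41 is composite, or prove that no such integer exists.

At k = 7: 7² + 5·7 + 41 = 125 = 5·25, which is composite.

k = 7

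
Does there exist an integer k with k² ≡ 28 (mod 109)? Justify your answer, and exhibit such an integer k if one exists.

k = 79

k = 79 works: 79² = 6241, and 6241 − 28 = 6213 = 57·109.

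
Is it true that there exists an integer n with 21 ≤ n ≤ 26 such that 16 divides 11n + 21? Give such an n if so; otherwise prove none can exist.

No, no such integer n in that range exists.

For n = 21, 22, …, 26 the values of 11n + 21 modulo 16 are 12, 7, 2, 13, 8, 3 respectively.
None is 0, so 16 never divides 11n + 21 on this range.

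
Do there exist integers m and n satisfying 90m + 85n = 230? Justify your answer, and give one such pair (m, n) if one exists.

m = 12, n = -10

gcd(90, 85) = 5, and 5 divides 230, so integer solutions exist.
Dividing through by 5 reduces the equation to 18m + 17n = 46.
Dividing repeatedly: 18 = 1·17 + 1, 17 = 17·1 + 0.
Unwinding: 1 = 18 − 1·17, i.e. 18·1 + 17·(-1) = 1.
Times 46: 18·46 + 17·(-46) = 46, so (46, -46) solves it.
The general solution is m = 46 + 17k, n = -46 − 18k; taking k = -2 gives the smaller pair m = 12, n = -10.
Check: 90·12 + 85·(-10) = 1080 − 850 = 230. ✓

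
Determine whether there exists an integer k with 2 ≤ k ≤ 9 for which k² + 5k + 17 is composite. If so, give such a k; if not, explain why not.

At k = 8: 8² + 5·8 + 17 = 121 = 11·11, which is composite.

k = 8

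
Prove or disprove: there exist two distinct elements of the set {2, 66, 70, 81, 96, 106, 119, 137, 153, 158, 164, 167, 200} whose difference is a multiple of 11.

2 mod 11 = 2 and 167 mod 11 = 2, so 167 − 2 = 165 = 15·11.

Yes: 2 and 167.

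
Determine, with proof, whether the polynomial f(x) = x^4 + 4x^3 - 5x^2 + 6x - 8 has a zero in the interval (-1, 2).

Yes, f has a root in the interval.

f(-1) = -22 and f(2) = 32, which have opposite signs.
f is continuous everywhere (it is a polynomial), in particular on [-1, 2].
By the Intermediate Value Theorem f must vanish at some point of (-1, 2).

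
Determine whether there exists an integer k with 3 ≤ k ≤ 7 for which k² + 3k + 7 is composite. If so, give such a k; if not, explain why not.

k = 7

At k = 7: 7² + 3·7 + 7 = 77 = 7·11, which is composite.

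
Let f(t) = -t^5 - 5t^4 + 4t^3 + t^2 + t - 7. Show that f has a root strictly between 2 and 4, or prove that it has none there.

f(2) = -81 and f(4) = -2035, both negative, so a sign-change argument is unavailable; we show f keeps this sign on the whole interval.
Substitute t = 2 + u, where 0 < u < 2 on the interval. Expanding, f(2 + u) = -u^5 - 15u^4 - 76u^3 - 175u^2 - 187u - 81.
The nonzero coefficients here are all negative, so for u > 0 every term is negative (or zero), and the constant term -81 is strictly negative.
Therefore f(t) < 0 throughout (2, 4), and f has no zero there.

No such root exists.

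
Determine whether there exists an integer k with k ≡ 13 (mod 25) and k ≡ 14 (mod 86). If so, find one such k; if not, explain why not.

k = 788

The moduli 25 and 86 are coprime, so by the Chinese Remainder Theorem a unique solution modulo 2150 exists.
Write k = 13 + 25t and require 13 + 25t ≡ 14 (mod 86), i.e. 25t ≡ 1 (mod 86).
Since 25·31 = 775 = 9·86 + 1, the inverse of 25 mod 86 is 31.
Multiplying by 31: t ≡ 31·1 = 31 (mod 86).
With t = 31: k = 13 + 25·31 = 788.
Check: 788 mod 25 = 13, 788 mod 86 = 14. ✓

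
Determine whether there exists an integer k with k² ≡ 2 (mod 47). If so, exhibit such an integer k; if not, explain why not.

k = 7

Take k = 7. Then 7² = 49 = 1·47 + 2, so 7² ≡ 2 (mod 47).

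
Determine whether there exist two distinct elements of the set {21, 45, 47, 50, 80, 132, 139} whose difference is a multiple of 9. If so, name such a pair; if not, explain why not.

Residues mod 9: 21↦3, 45↦0, 47↦2, 50↦5, 80↦8, 132↦6, 139↦4.
All 7 residues are distinct, so no two elements differ by a multiple of 9.

No, no such pair exists.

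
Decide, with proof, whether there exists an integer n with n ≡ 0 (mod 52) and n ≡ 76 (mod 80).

n = 156

Here gcd(52, 80) = 4, and both 0 and 76 leave remainder 0 mod 4, so the system is consistent.
The integers ≡ 0 (mod 52) are 0, 52, 104, 156, …; their remainders mod 80 are 0, 52, 24, 76, so n = 156 is the first that is ≡ 76 (mod 80).
Check: 156 mod 52 = 0, 156 mod 80 = 76. ✓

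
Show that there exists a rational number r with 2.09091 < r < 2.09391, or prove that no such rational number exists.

Look for a denominator N such that an integer falls strictly between N·2.09091 and N·2.09391. N = 32 works: 32·2.09091 = 66.90912 < 67 < 67.00512 = 32·2.09391.
Dividing back, 2.09091 < 67/32 < 2.09391, and 67/32 is rational.

r = 67/32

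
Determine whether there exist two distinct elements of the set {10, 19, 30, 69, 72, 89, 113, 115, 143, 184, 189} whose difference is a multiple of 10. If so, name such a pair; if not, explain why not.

The pair (10, 30) works.

Reduce each element mod 10: 10↦0, 19↦9, 30↦0, 69↦9, 72↦2, 89↦9, 113↦3, 115↦5, 143↦3, 184↦4, 189↦9. The residue 0 repeats (at 10 and 30), and 30 − 10 = 20 = 2·10.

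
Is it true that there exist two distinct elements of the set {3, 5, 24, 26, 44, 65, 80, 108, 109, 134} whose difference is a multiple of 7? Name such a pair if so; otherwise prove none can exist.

Yes: 3 and 24.

3 mod 7 = 3 and 24 mod 7 = 3, so 24 − 3 = 21 = 3·7.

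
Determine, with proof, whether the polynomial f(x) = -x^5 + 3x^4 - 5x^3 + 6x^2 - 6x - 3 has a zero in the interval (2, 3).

No.

The endpoint values f(2) = -15 and f(3) = -102 are both negative. Claim: f(x) < 0 for every x in (2, 3).
Shift to the endpoint 2: with x = 2 + u (0 < u < 1), one computes f(2 + u) = -u^5 - 7u^4 - 21u^3 - 32u^2 - 26u - 15.
The nonzero coefficients here are all negative, so for u > 0 every term is negative (or zero), and the constant term -15 is strictly negative.
Therefore f(x) < 0 throughout (2, 3), and f has no zero there.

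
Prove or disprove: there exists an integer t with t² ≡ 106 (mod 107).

There is no such integer.

Apply Euler's criterion with the prime 107: 106 is a quadratic residue iff 106^53 ≡ 1 (mod 107), and a non-residue iff it is ≡ −1.
Squaring successively (mod 107): 106^2 = 11236 ≡ 1; 106^4 ≡ 1² = 1 ≡ 1; 106^8 ≡ 1² = 1 ≡ 1; 106^16 ≡ 1² = 1 ≡ 1; 106^32 ≡ 1² = 1 ≡ 1.
Since 53 = 32 + 16 + 4 + 1, 106^53 ≡ 1 · 1 · 1 · 106; multiplying out mod 107: 1·1 = 1 ≡ 1, then 1·1 = 1 ≡ 1, then 1·106 = 106 ≡ 106. Thus 106^53 ≡ 106 ≡ −1 (mod 107).
By Euler's criterion 106 is a quadratic non-residue mod 107: no t satisfies t² ≡ 106 (mod 107).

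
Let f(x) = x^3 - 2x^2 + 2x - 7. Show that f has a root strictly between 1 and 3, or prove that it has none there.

f(1) = -6 and f(3) = 8, which have opposite signs.
Since f is a polynomial it is continuous on [1, 3].
By the Intermediate Value Theorem, f takes the value 0 somewhere in the open interval.

Such a root exists.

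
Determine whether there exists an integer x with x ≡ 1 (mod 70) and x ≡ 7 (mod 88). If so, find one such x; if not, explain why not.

x = 2031

Here gcd(70, 88) = 2, and both 1 and 7 leave remainder 1 mod 2, so the system is consistent.
Write x = 1 + 70t. Then 70t ≡ 7 − 1 ≡ 6 (mod 88); dividing through by 2 gives 35t ≡ 3 (mod 44).
Since 35·39 = 1365 = 31·44 + 1, the inverse of 35 mod 44 is 39.
Therefore t ≡ 39·3 = 117 ≡ 29 (mod 44).
Then x = 1 + 70·29 = 2031.
Check: 2031 mod 70 = 1, 2031 mod 88 = 7. ✓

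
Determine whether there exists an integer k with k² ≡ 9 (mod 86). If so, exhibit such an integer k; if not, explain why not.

k = 83

Take k = 83. Then 83² = 6889 = 80·86 + 9, so 83² ≡ 9 (mod 86).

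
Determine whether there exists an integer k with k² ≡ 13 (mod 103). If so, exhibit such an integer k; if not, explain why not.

Take k = 61. Then 61² = 3721 = 36·103 + 13, so 61² ≡ 13 (mod 103).

k = 61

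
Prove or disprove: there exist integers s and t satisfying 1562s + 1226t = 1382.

s = 504, t = -641

Since gcd(1562, 1226) = 2 and 1382 = 2·691, Bézout's identity guarantees a solution.
Dividing through by 2 reduces the equation to 781s + 613t = 691.
Run the Euclidean algorithm on 781 and 613: 781 = 1·613 + 168, 613 = 3·168 + 109, 168 = 1·109 + 59, 109 = 1·59 + 50, 59 = 1·50 + 9, 50 = 5·9 + 5, 9 = 1·5 + 4, 5 = 1·4 + 1, 4 = 4·1 + 0.
Unwinding: 1 = 5 − 1·4 = 5 − (9 − 1·5) = −9 + 2·5 = −9 + 2·(50 − 5·9) = 2·50 − 11·9 = 2·50 − 11·(59 − 1·50) = −11·59 + 13·50 = −11·59 + 13·(109 − 1·59) = 13·109 − 24·59 = 13·109 − 24·(168 − 1·109) = −24·168 + 37·109 = −24·168 + 37·(613 − 3·168) = 37·613 − 135·168 = 37·613 − 135·(781 − 1·613) = −135·781 + 172·613, i.e. 781·(-135) + 613·172 = 1.
Multiplying through by 691: s = (-135)·691 = -93285, t = 172·691 = 118852 is a solution.
Adding 153·613 to s and subtracting 153·781 from t gives the tidier solution (504, -641).
Check: 1562·504 + 1226·(-641) = 787248 − 785866 = 1382. ✓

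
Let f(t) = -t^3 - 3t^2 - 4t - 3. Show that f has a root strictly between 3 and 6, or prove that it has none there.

f has no root in that interval.

Evaluate at the endpoints: f(3) = -69, f(6) = -351 — same sign (negative).
The derivative f'(t) = -3t^2 - 6t - 4 is a quadratic with discriminant (-6)² − 4·(-3)·(-4) = -12 < 0; it never vanishes, so it is always negative (sign of the leading coefficient).
So f is strictly decreasing; between 3 and 6 its values lie between f(3) = -69 and f(6) = -351, all negative. Therefore f has no root in (3, 6).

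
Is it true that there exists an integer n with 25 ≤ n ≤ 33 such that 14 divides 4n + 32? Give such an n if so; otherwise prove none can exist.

At n = 27 we get 4·27 + 32 = 140, and 140 = 14·10.

n = 27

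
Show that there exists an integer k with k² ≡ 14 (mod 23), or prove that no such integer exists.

23 is prime, so by Euler's criterion 14 is a square mod 23 iff 14^((23−1)/2) = 14^11 ≡ 1 (mod 23).
Repeated squaring mod 23: 14^2 = 196 ≡ 12; 14^4 ≡ 12² = 144 ≡ 6; 14^8 ≡ 6² = 36 ≡ 13.
Since 11 = 8 + 2 + 1, 14^11 ≡ 13 · 12 · 14; multiplying out mod 23: 13·12 = 156 ≡ 18, then 18·14 = 252 ≡ 22. Thus 14^11 ≡ 22 ≡ −1 (mod 23).
The value −1 means 14 is a non-residue modulo 23, so k² ≡ 14 (mod 23) is impossible.

No, no such integer exists.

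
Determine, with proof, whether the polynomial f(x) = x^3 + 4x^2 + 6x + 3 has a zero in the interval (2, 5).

Evaluate at the endpoints: f(2) = 39, f(5) = 258 — same sign (positive).
The derivative f'(x) = 3x^2 + 8x + 6 is a quadratic with discriminant 8² − 4·3·6 = -8 < 0; it never vanishes, so it is always positive (sign of the leading coefficient).
Hence f is strictly increasing on ℝ, and in particular on [2, 5]. A strictly monotone function with same-sign endpoint values stays positive on the whole interval, so f has no zero in (2, 5).

f has no root in that interval.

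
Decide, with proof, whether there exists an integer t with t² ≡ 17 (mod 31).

There is no such integer.

Apply Euler's criterion with the prime 31: 17 is a quadratic residue iff 17^15 ≡ 1 (mod 31), and a non-residue iff it is ≡ −1.
Squaring successively (mod 31): 17^2 = 289 ≡ 10; 17^4 ≡ 10² = 100 ≡ 7; 17^8 ≡ 7² = 49 ≡ 18.
Since 15 = 8 + 4 + 2 + 1, 17^15 ≡ 18 · 7 · 10 · 17; multiplying out mod 31: 18·7 = 126 ≡ 2, then 2·10 = 20 ≡ 20, then 20·17 = 340 ≡ 30. Thus 17^15 ≡ 30 ≡ −1 (mod 31).
By Euler's criterion 17 is a quadratic non-residue mod 31: no t satisfies t² ≡ 17 (mod 31).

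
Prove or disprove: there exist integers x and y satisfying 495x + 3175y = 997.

No such integers exist.

gcd(495, 3175) = 5, so every integer of the form 495x + 3175y is a multiple of 5.
But 997 = 5·199 + 2, so 5 ∤ 997.
So the equation is unsolvable over ℤ.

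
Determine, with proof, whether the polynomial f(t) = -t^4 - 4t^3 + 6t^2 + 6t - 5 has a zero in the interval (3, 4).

f(3) = -122 and f(4) = -397, both negative, so a sign-change argument is unavailable; we show f keeps this sign on the whole interval.
Substitute t = 3 + u, where 0 < u < 1 on the interval. Expanding, f(3 + u) = -u^4 - 16u^3 - 84u^2 - 174u - 122.
All 5 nonzero coefficients of this polynomial in u are negative; hence for u > 0 the value is a sum of negative terms (the constant -122 among them).
So f is strictly negative on (3, 4); no root exists in the interval.

f has no root in that interval.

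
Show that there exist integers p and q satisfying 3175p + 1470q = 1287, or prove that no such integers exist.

Any value of 3175p + 1470q is a multiple of gcd(3175, 1470) = 5.
But 1287 is not a multiple of 5 (it leaves remainder 2).
Hence no integers p, q satisfy the equation.

No such integers exist.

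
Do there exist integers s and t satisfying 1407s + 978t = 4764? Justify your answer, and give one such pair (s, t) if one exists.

s = 214, t = -303

Every value of 1407s + 978t is a multiple of gcd(1407, 978) = 3; since 3 ∣ 4764, solutions exist.
Dividing through by 3 reduces the equation to 469s + 326t = 1588.
Dividing repeatedly: 469 = 1·326 + 143, 326 = 2·143 + 40, 143 = 3·40 + 23, 40 = 1·23 + 17, 23 = 1·17 + 6, 17 = 2·6 + 5, 6 = 1·5 + 1, 5 = 5·1 + 0.
Working back up the chain: 1 = 6 − 1·5 = 6 − (17 − 2·6) = −17 + 3·6 = −17 + 3·(23 − 1·17) = 3·23 − 4·17 = 3·23 − 4·(40 − 1·23) = −4·40 + 7·23 = −4·40 + 7·(143 − 3·40) = 7·143 − 25·40 = 7·143 − 25·(326 − 2·143) = −25·326 + 57·143 = −25·326 + 57·(469 − 1·326) = 57·469 − 82·326. So 469·57 + 326·(-82) = 1.
Scaling by 1588 gives the particular solution (s, t) = (90516, -130216).
The general solution is s = 90516 + 326k, t = -130216 − 469k; taking k = -277 gives the smaller pair s = 214, t = -303.
Check: 1407·214 + 978·(-303) = 301098 − 296334 = 4764. ✓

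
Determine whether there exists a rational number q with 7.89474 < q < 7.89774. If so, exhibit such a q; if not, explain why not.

q = 229/29

Multiplying by 29: 29·7.89474 = 228.94746 and 29·7.89774 = 229.03446, so the integer 229 lies strictly between them.
Dividing back, 7.89474 < 229/29 < 7.89774, and 229/29 is rational.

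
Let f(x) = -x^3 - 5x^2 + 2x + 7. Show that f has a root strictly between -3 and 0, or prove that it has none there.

Yes, f has a root in the interval.

f(-3) = -17 and f(0) = 7, which have opposite signs.
f is continuous everywhere (it is a polynomial), in particular on [-3, 0].
By the Intermediate Value Theorem f must vanish at some point of (-3, 0).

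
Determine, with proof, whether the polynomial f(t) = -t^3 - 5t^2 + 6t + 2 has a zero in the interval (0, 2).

Yes, f has a root in the interval.

f(0) = 2 and f(2) = -14, which have opposite signs.
Since f is a polynomial it is continuous on [0, 2].
By the Intermediate Value Theorem f must vanish at some point of (0, 2).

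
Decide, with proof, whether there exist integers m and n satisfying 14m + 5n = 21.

Since gcd(14, 5) = 1, every integer is an integer combination of 14 and 5.
Dividing repeatedly: 14 = 2·5 + 4, 5 = 1·4 + 1, 4 = 4·1 + 0.
Working back up the chain: 1 = 5 − 1·4 = 5 − (14 − 2·5) = −14 + 3·5. So 14·(-1) + 5·3 = 1.
Multiplying through by 21: m = (-1)·21 = -21, n = 3·21 = 63 is a solution.
Shifting by a multiple of (5, −14) keeps it a solution: m = -21 + 5·5 = 4, n = 63 − 5·14 = -7.
Check: 14·4 + 5·(-7) = 56 − 35 = 21. ✓

m = 4, n = -7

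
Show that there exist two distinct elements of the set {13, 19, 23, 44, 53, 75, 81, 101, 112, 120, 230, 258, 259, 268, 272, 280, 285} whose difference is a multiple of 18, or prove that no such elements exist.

Residues mod 18: 13↦13, 19↦1, 23↦5, 44↦8, 53↦17, 75↦3, 81↦9, 101↦11, 112↦4, 120↦12, 230↦14, 258↦6, 259↦7, 268↦16, 272↦2, 280↦10, 285↦15.
No residue repeats among the 17 elements, so no pair has difference ≡ 0 (mod 18).

There is no such pair.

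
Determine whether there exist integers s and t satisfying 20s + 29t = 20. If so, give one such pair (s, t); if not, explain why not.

s = 1, t = 0

20 and 29 are coprime, so 20s + 29t ranges over all of ℤ.
Run the Euclidean algorithm on 29 and 20: 29 = 1·20 + 9, 20 = 2·9 + 2, 9 = 4·2 + 1, 2 = 2·1 + 0.
Unwinding: 1 = 9 − 4·2 = 9 − 4·(20 − 2·9) = −4·20 + 9·9 = −4·20 + 9·(29 − 1·20) = 9·29 − 13·20, i.e. 20·(-13) + 29·9 = 1.
Scaling by 20 gives the particular solution (s, t) = (-260, 180).
Adding 9·29 to s and subtracting 9·20 from t gives the tidier solution (1, 0).
Check: 20·1 + 29·0 = 20 + 0 = 20. ✓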